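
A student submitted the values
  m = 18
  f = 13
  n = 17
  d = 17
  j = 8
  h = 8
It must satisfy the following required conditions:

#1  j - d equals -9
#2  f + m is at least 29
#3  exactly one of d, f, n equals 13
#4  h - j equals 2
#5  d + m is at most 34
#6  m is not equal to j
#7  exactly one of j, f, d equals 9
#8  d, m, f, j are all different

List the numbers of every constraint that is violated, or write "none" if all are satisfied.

Violated: 4, 5, 7.

#1 j - d = 8 - 17 = -9  true
#2 f + m = 13 + 18 = 31; 31 ≥ 29  true
#3 d=17, f=13, n=17; 1 of them equals 13  true
#4 h - j = 8 - 8 = 0, not 2  false
#5 d + m = 17 + 18 = 35; 35 > 34, bound 34 not met  false
#6 m = 18, j = 8; distinct  true
#7 j=8, f=13, d=17; 0 of them equal 9, not exactly one  false
#8 values 17, 18, 13, 8 are pairwise distinct  true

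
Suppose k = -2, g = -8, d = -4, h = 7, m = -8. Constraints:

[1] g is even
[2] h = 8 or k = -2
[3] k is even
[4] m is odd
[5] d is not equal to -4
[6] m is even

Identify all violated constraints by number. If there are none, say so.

Violated: 4 and 5.

[1] g = -8 is even — satisfied.
[2] h = 7 ≠ 8, but k = -2 = -2 (second disjunct) — satisfied.
[3] k = -2 is even — satisfied.
[4] m = -8 is even — violated.
[5] d = -4, but -4 is required to differ — violated.
[6] m = -8 is even — satisfied.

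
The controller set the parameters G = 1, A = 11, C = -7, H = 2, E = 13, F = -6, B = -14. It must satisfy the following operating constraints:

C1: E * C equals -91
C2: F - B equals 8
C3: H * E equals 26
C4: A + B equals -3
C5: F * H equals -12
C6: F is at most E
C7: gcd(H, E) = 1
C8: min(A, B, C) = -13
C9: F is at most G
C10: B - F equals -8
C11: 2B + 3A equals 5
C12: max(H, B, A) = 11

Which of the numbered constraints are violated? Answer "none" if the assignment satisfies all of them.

C1: E * C = 13 * (-7) = -91  holds
C2: F - B = -6 - (-14) = 8  holds
C3: H * E = 2 * 13 = 26  holds
C4: A + B = 11 + (-14) = -3  holds
C5: F * H = -6 * 2 = -12  holds
C6: F = -6, E = 13; -6 ≤ 13  holds
C7: gcd(2, 13) = 1  holds
C8: min(11, -14, -7) = -14, not -13  fails
C9: F = -6, G = 1; -6 ≤ 1  holds
C10: B - F = -14 - (-6) = -8  holds
C11: 2B + 3A = 2(-14) + 3(11) = 5  holds
C12: max(2, -14, 11) = 11  holds

Constraint 8 does not hold.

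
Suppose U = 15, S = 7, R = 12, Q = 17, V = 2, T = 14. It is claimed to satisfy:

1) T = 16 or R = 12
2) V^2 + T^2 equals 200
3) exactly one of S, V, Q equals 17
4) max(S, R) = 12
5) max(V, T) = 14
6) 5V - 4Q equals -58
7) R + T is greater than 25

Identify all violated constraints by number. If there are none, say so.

1) T = 14 ≠ 16, but R = 12 = 12 (second disjunct)  ✓
2) V^2 + T^2 = 2^2 + 14^2 = 4 + 196 = 200  ✓
3) S=7, V=2, Q=17; 1 of them equals 17  ✓
4) max(7, 12) = 12  ✓
5) max(2, 14) = 14  ✓
6) 5V - 4Q = 5(2) - 4(17) = -58  ✓
7) R + T = 12 + 14 = 26; 26 > 25  ✓

All constraints are satisfied.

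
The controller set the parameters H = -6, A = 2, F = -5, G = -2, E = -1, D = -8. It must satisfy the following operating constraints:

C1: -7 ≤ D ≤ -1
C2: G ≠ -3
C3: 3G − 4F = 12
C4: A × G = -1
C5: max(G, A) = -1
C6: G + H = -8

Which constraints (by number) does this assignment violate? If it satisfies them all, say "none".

The assignment fails constraints 1, 3, 4, 5.

C1: D = -8 is outside [-7, -1] — fails.
C2: G = -2, and -2 ≠ -3 — holds.
C3: 3G − 4F = 3(-2) − 4(-5) = 14, not 12 — fails.
C4: A × G = 2 × (-2) = -4, not -1 — fails.
C5: max(-2, 2) = 2, not -1 — fails.
C6: G + H = -2 + (-6) = -8 — holds.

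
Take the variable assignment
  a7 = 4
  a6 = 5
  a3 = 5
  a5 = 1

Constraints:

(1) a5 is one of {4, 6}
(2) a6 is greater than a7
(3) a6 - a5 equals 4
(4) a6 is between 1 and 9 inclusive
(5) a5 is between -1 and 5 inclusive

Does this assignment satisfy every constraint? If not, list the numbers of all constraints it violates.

(1) a5 = 1 is not in {4, 6}  false
(2) a6 = 5, a7 = 4; 5 > 4  true
(3) a6 - a5 = 5 - 1 = 4  true
(4) a6 = 5 lies in [1, 9]  true
(5) a5 = 1 lies in [-1, 5]  true

The assignment fails constraint 1.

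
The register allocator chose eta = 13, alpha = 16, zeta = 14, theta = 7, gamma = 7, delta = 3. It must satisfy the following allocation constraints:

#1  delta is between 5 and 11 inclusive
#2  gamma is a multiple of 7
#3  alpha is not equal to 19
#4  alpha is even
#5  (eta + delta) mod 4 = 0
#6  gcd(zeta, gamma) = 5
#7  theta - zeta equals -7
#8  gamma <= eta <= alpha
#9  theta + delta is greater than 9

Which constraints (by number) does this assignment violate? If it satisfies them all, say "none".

No — constraints 1, 6 are not satisfied.

#1 delta = 3 is outside [5, 11] — violated.
#2 7 / 7 = 1, so 7 divides 7 — OK.
#3 alpha = 16, and 16 ≠ 19 — OK.
#4 alpha = 16 is even — OK.
#5 eta + delta = 16; 16 mod 4 = 0 — OK.
#6 gcd(14, 7) = 7, not 5 — violated.
#7 theta - zeta = 7 - 14 = -7 — OK.
#8 values 7 <= 13 <= 16 — OK.
#9 theta + delta = 7 + 3 = 10; 10 > 9 — OK.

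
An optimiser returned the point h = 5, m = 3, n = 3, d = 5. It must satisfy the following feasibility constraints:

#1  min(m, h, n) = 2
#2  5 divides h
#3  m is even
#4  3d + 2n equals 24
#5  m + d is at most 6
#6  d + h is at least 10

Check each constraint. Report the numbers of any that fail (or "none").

The assignment fails constraints 1, 3, 4, 5.

#1 min(3, 5, 3) = 3, not 2 — does not hold.
#2 5 / 5 = 1, so 5 divides 5 — holds.
#3 m = 3 is odd — does not hold.
#4 3d + 2n = 3(5) + 2(3) = 21, not 24 — does not hold.
#5 m + d = 3 + 5 = 8; 8 > 6, bound 6 not met — does not hold.
#6 d + h = 5 + 5 = 10; 10 ≥ 10 — holds.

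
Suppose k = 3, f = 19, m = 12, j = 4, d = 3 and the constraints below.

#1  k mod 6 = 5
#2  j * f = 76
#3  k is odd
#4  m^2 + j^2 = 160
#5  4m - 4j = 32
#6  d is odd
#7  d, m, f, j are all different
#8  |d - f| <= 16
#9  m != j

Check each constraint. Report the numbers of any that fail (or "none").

Constraint 1 is violated.

#1 3 mod 6 = 3, not 5  false
#2 j * f = 4 * 19 = 76  true
#3 k = 3 is odd  true
#4 m^2 + j^2 = 12^2 + 4^2 = 144 + 16 = 160  true
#5 4m - 4j = 4(12) - 4(4) = 32  true
#6 d = 3 is odd  true
#7 values 3, 12, 19, 4 are pairwise distinct  true
#8 |3 - 19| = 16; 16 ≤ 16  true
#9 m = 12, j = 4; distinct  true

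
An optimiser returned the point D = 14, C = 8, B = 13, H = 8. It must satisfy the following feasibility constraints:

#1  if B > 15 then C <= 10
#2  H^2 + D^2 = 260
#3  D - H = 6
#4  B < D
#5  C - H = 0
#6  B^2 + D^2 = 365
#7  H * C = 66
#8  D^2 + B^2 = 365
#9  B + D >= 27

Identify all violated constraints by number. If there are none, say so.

No — constraint 7 is not satisfied.

#1 B = 13, not > 15; antecedent false, conditional vacuously true — satisfied.
#2 H^2 + D^2 = 8^2 + 14^2 = 64 + 196 = 260 — satisfied.
#3 D - H = 14 - 8 = 6 — satisfied.
#4 B = 13, D = 14; 13 < 14 — satisfied.
#5 C - H = 8 - 8 = 0 — satisfied.
#6 B^2 + D^2 = 13^2 + 14^2 = 169 + 196 = 365 — satisfied.
#7 H * C = 8 * 8 = 64, not 66 — violated.
#8 D^2 + B^2 = 14^2 + 13^2 = 196 + 169 = 365 — satisfied.
#9 B + D = 13 + 14 = 27; 27 ≥ 27 — satisfied.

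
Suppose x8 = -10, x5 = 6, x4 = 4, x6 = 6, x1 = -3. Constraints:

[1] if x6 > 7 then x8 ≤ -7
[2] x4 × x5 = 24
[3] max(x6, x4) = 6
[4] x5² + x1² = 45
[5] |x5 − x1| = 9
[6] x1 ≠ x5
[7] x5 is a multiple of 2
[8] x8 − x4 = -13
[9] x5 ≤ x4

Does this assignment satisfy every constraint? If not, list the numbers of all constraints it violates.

No — constraints 8, 9 are not satisfied.

[1] x6 = 6, not > 7; antecedent false, conditional vacuously true  true
[2] x4 × x5 = 4 × 6 = 24  true
[3] max(6, 4) = 6  true
[4] x5² + x1² = 6² + (-3)² = 36 + 9 = 45  true
[5] |6 − (-3)| = 9  true
[6] x1 = -3, x5 = 6; distinct  true
[7] 6 / 2 = 3, so 2 divides 6  true
[8] x8 − x4 = -10 − 4 = -14, not -13  false
[9] x5 = 6, x4 = 4; 6 > 4 (want ≤)  false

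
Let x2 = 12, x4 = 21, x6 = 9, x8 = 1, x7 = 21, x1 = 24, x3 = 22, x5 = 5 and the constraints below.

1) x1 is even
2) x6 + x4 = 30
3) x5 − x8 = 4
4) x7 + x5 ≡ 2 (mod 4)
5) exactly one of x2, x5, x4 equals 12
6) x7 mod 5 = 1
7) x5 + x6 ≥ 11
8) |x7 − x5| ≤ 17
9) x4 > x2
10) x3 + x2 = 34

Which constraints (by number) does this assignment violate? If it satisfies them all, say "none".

Yes — all constraints hold.

1) x1 = 24 is even  holds
2) x6 + x4 = 9 + 21 = 30  holds
3) x5 − x8 = 5 − 1 = 4  holds
4) x7 + x5 = 26; 26 mod 4 = 2  holds
5) x2=12, x5=5, x4=21; 1 of them equals 12  holds
6) 21 mod 5 = 1  holds
7) x5 + x6 = 5 + 9 = 14; 14 ≥ 11  holds
8) |21 − 5| = 16; 16 ≤ 17  holds
9) x4 = 21, x2 = 12; 21 > 12  holds
10) x3 + x2 = 22 + 12 = 34  holds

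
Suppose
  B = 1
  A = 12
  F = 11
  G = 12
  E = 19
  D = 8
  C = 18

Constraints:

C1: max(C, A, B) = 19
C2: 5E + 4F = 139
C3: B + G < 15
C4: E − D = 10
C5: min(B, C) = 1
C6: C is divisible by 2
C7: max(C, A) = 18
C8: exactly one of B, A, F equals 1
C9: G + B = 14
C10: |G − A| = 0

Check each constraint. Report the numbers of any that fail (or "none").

Constraints 1, 4, 9 are violated.

C1: max(18, 12, 1) = 18, not 19 — does not hold.
C2: 5E + 4F = 5(19) + 4(11) = 139 — holds.
C3: B + G = 1 + 12 = 13; 13 < 15 — holds.
C4: E − D = 19 − 8 = 11, not 10 — does not hold.
C5: min(1, 18) = 1 — holds.
C6: 18 / 2 = 9, so 2 divides 18 — holds.
C7: max(18, 12) = 18 — holds.
C8: B=1, A=12, F=11; 1 of them equals 1 — holds.
C9: G + B = 12 + 1 = 13, not 14 — does not hold.
C10: |12 − 12| = 0 — holds.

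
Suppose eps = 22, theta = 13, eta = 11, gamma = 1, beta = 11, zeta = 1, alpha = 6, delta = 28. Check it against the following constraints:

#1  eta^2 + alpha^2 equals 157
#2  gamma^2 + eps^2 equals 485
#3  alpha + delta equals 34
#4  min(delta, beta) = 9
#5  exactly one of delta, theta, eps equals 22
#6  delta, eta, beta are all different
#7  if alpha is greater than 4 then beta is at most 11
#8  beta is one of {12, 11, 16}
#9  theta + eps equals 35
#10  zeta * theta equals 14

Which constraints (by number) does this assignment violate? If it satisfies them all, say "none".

#1 eta^2 + alpha^2 = 11^2 + 6^2 = 121 + 36 = 157  ✔
#2 gamma^2 + eps^2 = 1^2 + 22^2 = 1 + 484 = 485  ✔
#3 alpha + delta = 6 + 28 = 34  ✔
#4 min(28, 11) = 11, not 9  ✘
#5 delta=28, theta=13, eps=22; 1 of them equals 22  ✔
#6 eta = beta = 11, not all different  ✘
#7 alpha = 6 > 4, so we need beta ≤ 11; beta = 11 ≤ 11  ✔
#8 beta = 11 is in {12, 11, 16}  ✔
#9 theta + eps = 13 + 22 = 35  ✔
#10 zeta * theta = 1 * 13 = 13, not 14  ✘

Violated: 4, 6, 10.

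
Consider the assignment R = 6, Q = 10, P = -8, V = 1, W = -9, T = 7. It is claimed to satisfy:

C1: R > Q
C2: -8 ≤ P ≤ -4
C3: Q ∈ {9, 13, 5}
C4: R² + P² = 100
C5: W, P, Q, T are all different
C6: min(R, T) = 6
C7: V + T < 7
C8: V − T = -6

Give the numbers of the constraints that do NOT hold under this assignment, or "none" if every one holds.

Violated: 1, 3, and 7.

C1: R = 6, Q = 10; 6 ≤ 10 (want >)  ✗
C2: P = -8 lies in [-8, -4]  ✓
C3: Q = 10 is not in {9, 13, 5}  ✗
C4: R² + P² = 6² + (-8)² = 36 + 64 = 100  ✓
C5: values -9, -8, 10, 7 are pairwise distinct  ✓
C6: min(6, 7) = 6  ✓
C7: V + T = 1 + 7 = 8; 8 ≥ 7, bound 7 not met  ✗
C8: V − T = 1 − 7 = -6  ✓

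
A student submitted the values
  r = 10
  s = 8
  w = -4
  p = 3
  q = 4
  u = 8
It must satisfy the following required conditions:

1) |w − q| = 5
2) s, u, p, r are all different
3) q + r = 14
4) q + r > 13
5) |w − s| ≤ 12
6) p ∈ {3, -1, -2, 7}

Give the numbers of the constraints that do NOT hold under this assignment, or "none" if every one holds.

1) |-4 − 4| = 8, not 5 — fails.
2) s = u = 8, not all different — fails.
3) q + r = 4 + 10 = 14 — holds.
4) q + r = 4 + 10 = 14; 14 > 13 — holds.
5) |-4 − 8| = 12; 12 ≤ 12 — holds.
6) p = 3 is in {3, -1, -2, 7} — holds.

Constraints 1, 2 do not hold.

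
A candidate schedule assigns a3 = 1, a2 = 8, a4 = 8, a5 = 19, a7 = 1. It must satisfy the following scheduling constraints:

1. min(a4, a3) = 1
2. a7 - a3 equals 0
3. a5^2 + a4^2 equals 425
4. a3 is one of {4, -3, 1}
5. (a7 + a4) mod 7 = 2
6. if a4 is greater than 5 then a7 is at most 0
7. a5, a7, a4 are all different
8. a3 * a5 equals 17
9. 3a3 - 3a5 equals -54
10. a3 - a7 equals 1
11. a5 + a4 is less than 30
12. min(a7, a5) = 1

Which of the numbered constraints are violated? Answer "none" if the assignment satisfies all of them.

The assignment fails constraints 6, 8, and 10.

1. min(8, 1) = 1 — holds.
2. a7 - a3 = 1 - 1 = 0 — holds.
3. a5^2 + a4^2 = 19^2 + 8^2 = 361 + 64 = 425 — holds.
4. a3 = 1 is in {4, -3, 1} — holds.
5. a7 + a4 = 9; 9 mod 7 = 2 — holds.
6. a4 = 8 > 5, so we need a7 ≤ 0; but a7 = 1 > 0 — does not hold.
7. values 19, 1, 8 are pairwise distinct — holds.
8. a3 * a5 = 1 * 19 = 19, not 17 — does not hold.
9. 3a3 - 3a5 = 3(1) - 3(19) = -54 — holds.
10. a3 - a7 = 1 - 1 = 0, not 1 — does not hold.
11. a5 + a4 = 19 + 8 = 27; 27 < 30 — holds.
12. min(1, 19) = 1 — holds.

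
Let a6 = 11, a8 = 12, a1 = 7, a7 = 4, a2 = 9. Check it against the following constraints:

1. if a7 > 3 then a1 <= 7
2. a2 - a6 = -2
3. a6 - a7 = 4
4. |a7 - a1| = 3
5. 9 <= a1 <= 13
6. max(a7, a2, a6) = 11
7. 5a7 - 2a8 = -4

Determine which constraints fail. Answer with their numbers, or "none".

1. a7 = 4 > 3, so we need a1 ≤ 7; a1 = 7 ≤ 7 — OK.
2. a2 - a6 = 9 - 11 = -2 — OK.
3. a6 - a7 = 11 - 4 = 7, not 4 — violated.
4. |4 - 7| = 3 — OK.
5. a1 = 7 is outside [9, 13] — violated.
6. max(4, 9, 11) = 11 — OK.
7. 5a7 - 2a8 = 5(4) - 2(12) = -4 — OK.

No — constraints 3, 5 are not satisfied.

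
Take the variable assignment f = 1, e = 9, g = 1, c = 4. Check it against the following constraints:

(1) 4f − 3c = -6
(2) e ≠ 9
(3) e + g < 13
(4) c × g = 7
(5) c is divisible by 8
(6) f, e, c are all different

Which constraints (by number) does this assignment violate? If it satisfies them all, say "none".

(1) 4f − 3c = 4(1) − 3(4) = -8, not -6 — violated.
(2) e = 9, but 9 is required to differ — violated.
(3) e + g = 9 + 1 = 10; 10 < 13 — satisfied.
(4) c × g = 4 × 1 = 4, not 7 — violated.
(5) 4 = 8×0 + 4, so 8 does not divide 4 — violated.
(6) values 1, 9, 4 are pairwise distinct — satisfied.

Violated: 1, 2, 4, and 5.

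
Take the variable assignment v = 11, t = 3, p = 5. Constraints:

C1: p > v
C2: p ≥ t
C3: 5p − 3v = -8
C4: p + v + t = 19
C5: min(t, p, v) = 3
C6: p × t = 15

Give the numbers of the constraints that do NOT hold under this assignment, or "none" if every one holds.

Violated: 1.

C1: p = 5, v = 11; 5 ≤ 11 (want >) — violated.
C2: p = 5, t = 3; 5 ≥ 3 — OK.
C3: 5p − 3v = 5(5) − 3(11) = -8 — OK.
C4: p + v + t = 5 + 11 + 3 = 19 — OK.
C5: min(3, 5, 11) = 3 — OK.
C6: p × t = 5 × 3 = 15 — OK.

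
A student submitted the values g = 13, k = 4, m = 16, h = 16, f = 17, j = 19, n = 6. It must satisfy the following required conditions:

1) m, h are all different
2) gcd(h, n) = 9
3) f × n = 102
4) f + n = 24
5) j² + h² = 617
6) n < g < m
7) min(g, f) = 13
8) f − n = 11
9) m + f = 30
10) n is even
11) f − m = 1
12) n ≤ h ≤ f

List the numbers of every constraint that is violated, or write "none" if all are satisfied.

Constraints 1, 2, 4, 9 do not hold.

1) m = h = 16, not all different — does not hold.
2) gcd(16, 6) = 2, not 9 — does not hold.
3) f × n = 17 × 6 = 102 — holds.
4) f + n = 17 + 6 = 23, not 24 — does not hold.
5) j² + h² = 19² + 16² = 361 + 256 = 617 — holds.
6) values 6 < 13 < 16 — holds.
7) min(13, 17) = 13 — holds.
8) f − n = 17 − 6 = 11 — holds.
9) m + f = 16 + 17 = 33, not 30 — does not hold.
10) n = 6 is even — holds.
11) f − m = 17 − 16 = 1 — holds.
12) values 6 ≤ 16 ≤ 17 — holds.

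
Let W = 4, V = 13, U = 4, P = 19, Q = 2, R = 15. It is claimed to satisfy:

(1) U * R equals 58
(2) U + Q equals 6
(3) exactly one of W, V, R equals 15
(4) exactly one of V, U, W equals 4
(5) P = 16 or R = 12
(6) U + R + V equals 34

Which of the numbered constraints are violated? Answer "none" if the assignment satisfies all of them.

(1) U * R = 4 * 15 = 60, not 58  false
(2) U + Q = 4 + 2 = 6  true
(3) W=4, V=13, R=15; 1 of them equals 15  true
(4) V=13, U=4, W=4; 2 of them equal 4, not exactly one  false
(5) P = 19 ≠ 16 and R = 15 ≠ 12; both disjuncts false  false
(6) U + R + V = 4 + 15 + 13 = 32, not 34  false

Constraints 1, 4, 5, 6 are violated.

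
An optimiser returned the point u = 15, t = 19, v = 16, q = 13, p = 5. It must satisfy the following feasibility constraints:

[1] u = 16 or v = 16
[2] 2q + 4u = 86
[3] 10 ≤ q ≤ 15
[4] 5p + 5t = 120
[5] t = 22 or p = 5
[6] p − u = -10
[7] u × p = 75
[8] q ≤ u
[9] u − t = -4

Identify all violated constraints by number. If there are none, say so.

[1] u = 15 ≠ 16, but v = 16 = 16 (second disjunct) — OK.
[2] 2q + 4u = 2(13) + 4(15) = 86 — OK.
[3] q = 13 lies in [10, 15] — OK.
[4] 5p + 5t = 5(5) + 5(19) = 120 — OK.
[5] t = 19 ≠ 22, but p = 5 = 5 (second disjunct) — OK.
[6] p − u = 5 − 15 = -10 — OK.
[7] u × p = 15 × 5 = 75 — OK.
[8] q = 13, u = 15; 13 ≤ 15 — OK.
[9] u − t = 15 − 19 = -4 — OK.

The assignment satisfies every constraint.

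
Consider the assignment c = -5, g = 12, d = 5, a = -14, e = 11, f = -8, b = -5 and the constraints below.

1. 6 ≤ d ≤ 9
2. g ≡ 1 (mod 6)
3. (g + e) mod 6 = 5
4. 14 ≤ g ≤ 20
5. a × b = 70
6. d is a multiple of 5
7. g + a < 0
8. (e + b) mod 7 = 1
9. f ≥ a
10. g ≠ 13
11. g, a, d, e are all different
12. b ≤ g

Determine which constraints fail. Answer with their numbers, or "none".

1. d = 5 is outside [6, 9] — fails.
2. 12 mod 6 = 0, not 1 — fails.
3. g + e = 23; 23 mod 6 = 5 — holds.
4. g = 12 is outside [14, 20] — fails.
5. a × b = -14 × (-5) = 70 — holds.
6. 5 / 5 = 1, so 5 divides 5 — holds.
7. g + a = 12 + (-14) = -2; -2 < 0 — holds.
8. e + b = 6; 6 mod 7 = 6, not 1 — fails.
9. f = -8, a = -14; -8 ≥ -14 — holds.
10. g = 12, and 12 ≠ 13 — holds.
11. values 12, -14, 5, 11 are pairwise distinct — holds.
12. b = -5, g = 12; -5 ≤ 12 — holds.

Violated: 1, 2, 4, 8.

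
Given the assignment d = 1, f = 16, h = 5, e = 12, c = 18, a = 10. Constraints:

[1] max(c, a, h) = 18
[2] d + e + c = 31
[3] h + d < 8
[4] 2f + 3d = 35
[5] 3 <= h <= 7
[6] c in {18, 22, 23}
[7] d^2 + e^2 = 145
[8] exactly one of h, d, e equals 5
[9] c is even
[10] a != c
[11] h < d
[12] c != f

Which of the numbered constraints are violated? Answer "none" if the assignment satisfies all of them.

No — constraint 11 is not satisfied.

[1] max(18, 10, 5) = 18  ✓
[2] d + e + c = 1 + 12 + 18 = 31  ✓
[3] h + d = 5 + 1 = 6; 6 < 8  ✓
[4] 2f + 3d = 2(16) + 3(1) = 35  ✓
[5] h = 5 lies in [3, 7]  ✓
[6] c = 18 is in {18, 22, 23}  ✓
[7] d^2 + e^2 = 1^2 + 12^2 = 1 + 144 = 145  ✓
[8] h=5, d=1, e=12; 1 of them equals 5  ✓
[9] c = 18 is even  ✓
[10] a = 10, c = 18; distinct  ✓
[11] h = 5, d = 1; 5 ≥ 1 (want <)  ✗
[12] c = 18, f = 16; distinct  ✓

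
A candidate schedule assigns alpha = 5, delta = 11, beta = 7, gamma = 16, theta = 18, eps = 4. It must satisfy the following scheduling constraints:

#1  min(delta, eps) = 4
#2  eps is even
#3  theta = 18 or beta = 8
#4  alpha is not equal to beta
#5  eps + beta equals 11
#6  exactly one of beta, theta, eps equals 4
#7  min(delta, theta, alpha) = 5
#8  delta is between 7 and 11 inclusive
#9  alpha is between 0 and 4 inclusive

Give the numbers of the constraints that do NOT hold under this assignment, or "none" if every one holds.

#1 min(11, 4) = 4  holds
#2 eps = 4 is even  holds
#3 theta = 18 = 18 (first disjunct)  holds
#4 alpha = 5, beta = 7; distinct  holds
#5 eps + beta = 4 + 7 = 11  holds
#6 beta=7, theta=18, eps=4; 1 of them equals 4  holds
#7 min(11, 18, 5) = 5  holds
#8 delta = 11 lies in [7, 11]  holds
#9 alpha = 5 is outside [0, 4]  fails

Constraint 9 does not hold.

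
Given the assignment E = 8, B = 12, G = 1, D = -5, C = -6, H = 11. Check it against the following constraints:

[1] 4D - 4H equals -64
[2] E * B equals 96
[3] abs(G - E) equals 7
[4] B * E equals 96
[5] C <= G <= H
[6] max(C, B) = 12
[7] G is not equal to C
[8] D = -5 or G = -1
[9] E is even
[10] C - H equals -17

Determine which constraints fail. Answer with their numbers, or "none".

[1] 4D - 4H = 4(-5) - 4(11) = -64  ✓
[2] E * B = 8 * 12 = 96  ✓
[3] abs(1 - 8) = 7  ✓
[4] B * E = 12 * 8 = 96  ✓
[5] values -6 <= 1 <= 11  ✓
[6] max(-6, 12) = 12  ✓
[7] G = 1, C = -6; distinct  ✓
[8] D = -5 = -5 (first disjunct)  ✓
[9] E = 8 is even  ✓
[10] C - H = -6 - 11 = -17  ✓

Yes — all constraints hold.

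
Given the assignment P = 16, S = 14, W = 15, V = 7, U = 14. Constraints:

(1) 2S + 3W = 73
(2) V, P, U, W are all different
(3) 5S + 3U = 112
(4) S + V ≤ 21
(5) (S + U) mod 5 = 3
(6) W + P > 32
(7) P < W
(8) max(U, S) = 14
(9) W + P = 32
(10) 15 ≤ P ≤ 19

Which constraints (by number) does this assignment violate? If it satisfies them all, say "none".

Violated: 6, 7, and 9.

(1) 2S + 3W = 2(14) + 3(15) = 73 — holds.
(2) values 7, 16, 14, 15 are pairwise distinct — holds.
(3) 5S + 3U = 5(14) + 3(14) = 112 — holds.
(4) S + V = 14 + 7 = 21; 21 ≤ 21 — holds.
(5) S + U = 28; 28 mod 5 = 3 — holds.
(6) W + P = 15 + 16 = 31; 31 ≤ 32, bound 32 not met — fails.
(7) P = 16, W = 15; 16 ≥ 15 (want <) — fails.
(8) max(14, 14) = 14 — holds.
(9) W + P = 15 + 16 = 31, not 32 — fails.
(10) P = 16 lies in [15, 19] — holds.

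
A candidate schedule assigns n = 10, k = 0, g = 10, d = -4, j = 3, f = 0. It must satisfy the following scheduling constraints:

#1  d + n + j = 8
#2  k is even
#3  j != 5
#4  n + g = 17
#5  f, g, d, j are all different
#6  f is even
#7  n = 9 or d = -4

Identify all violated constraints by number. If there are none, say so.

No — constraints 1 and 4 are not satisfied.

#1 d + n + j = -4 + 10 + 3 = 9, not 8 — does not hold.
#2 k = 0 is even — holds.
#3 j = 3, and 3 ≠ 5 — holds.
#4 n + g = 10 + 10 = 20, not 17 — does not hold.
#5 values 0, 10, -4, 3 are pairwise distinct — holds.
#6 f = 0 is even — holds.
#7 n = 10 ≠ 9, but d = -4 = -4 (second disjunct) — holds.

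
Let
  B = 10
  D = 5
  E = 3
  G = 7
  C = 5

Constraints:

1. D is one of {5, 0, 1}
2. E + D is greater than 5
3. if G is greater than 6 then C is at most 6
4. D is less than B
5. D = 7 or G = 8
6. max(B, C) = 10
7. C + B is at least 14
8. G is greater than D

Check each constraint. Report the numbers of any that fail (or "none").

1. D = 5 is in {5, 0, 1} — holds.
2. E + D = 3 + 5 = 8; 8 > 5 — holds.
3. G = 7 > 6, so we need C ≤ 6; C = 5 ≤ 6 — holds.
4. D = 5, B = 10; 5 < 10 — holds.
5. D = 5 ≠ 7 and G = 7 ≠ 8; both disjuncts false — fails.
6. max(10, 5) = 10 — holds.
7. C + B = 5 + 10 = 15; 15 ≥ 14 — holds.
8. G = 7, D = 5; 7 > 5 — holds.

The assignment fails constraint 5.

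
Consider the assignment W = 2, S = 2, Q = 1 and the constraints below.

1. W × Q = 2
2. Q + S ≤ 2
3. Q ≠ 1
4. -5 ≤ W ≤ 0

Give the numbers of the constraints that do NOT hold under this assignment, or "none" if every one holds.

1. W × Q = 2 × 1 = 2  OK
2. Q + S = 1 + 2 = 3; 3 > 2, bound 2 not met  FAIL
3. Q = 1, but 1 is required to differ  FAIL
4. W = 2 is outside [-5, 0]  FAIL

Constraints 2, 3, and 4 do not hold.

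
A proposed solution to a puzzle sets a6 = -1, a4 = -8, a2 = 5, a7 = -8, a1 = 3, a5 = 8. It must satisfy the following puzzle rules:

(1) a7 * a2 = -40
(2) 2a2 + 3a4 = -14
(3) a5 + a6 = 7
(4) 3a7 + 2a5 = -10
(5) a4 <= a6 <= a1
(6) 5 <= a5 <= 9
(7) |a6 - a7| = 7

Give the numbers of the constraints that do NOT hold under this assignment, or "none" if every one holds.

(1) a7 * a2 = -8 * 5 = -40  yes
(2) 2a2 + 3a4 = 2(5) + 3(-8) = -14  yes
(3) a5 + a6 = 8 + (-1) = 7  yes
(4) 3a7 + 2a5 = 3(-8) + 2(8) = -8, not -10  no
(5) values -8 <= -1 <= 3  yes
(6) a5 = 8 lies in [5, 9]  yes
(7) |-1 - (-8)| = 7  yes

The assignment fails constraint 4.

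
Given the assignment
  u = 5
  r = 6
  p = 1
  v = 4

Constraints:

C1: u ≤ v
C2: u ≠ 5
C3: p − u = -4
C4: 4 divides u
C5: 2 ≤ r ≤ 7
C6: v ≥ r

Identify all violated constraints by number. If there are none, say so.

Constraints 1, 2, 4, 6 are violated.

C1: u = 5, v = 4; 5 > 4 (want ≤) — fails.
C2: u = 5, but 5 is required to differ — fails.
C3: p − u = 1 − 5 = -4 — holds.
C4: 5 = 4×1 + 1, so 4 does not divide 5 — fails.
C5: r = 6 lies in [2, 7] — holds.
C6: v = 4, r = 6; 4 < 6 (want ≥) — fails.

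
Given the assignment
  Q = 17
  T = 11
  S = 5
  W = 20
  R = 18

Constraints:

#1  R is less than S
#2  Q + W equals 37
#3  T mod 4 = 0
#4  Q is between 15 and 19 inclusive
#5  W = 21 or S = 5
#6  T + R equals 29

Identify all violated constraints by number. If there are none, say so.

Constraints 1, 3 do not hold.

#1 R = 18, S = 5; 18 ≥ 5 (want <)  false
#2 Q + W = 17 + 20 = 37  true
#3 11 mod 4 = 3, not 0  false
#4 Q = 17 lies in [15, 19]  true
#5 W = 20 ≠ 21, but S = 5 = 5 (second disjunct)  true
#6 T + R = 11 + 18 = 29  true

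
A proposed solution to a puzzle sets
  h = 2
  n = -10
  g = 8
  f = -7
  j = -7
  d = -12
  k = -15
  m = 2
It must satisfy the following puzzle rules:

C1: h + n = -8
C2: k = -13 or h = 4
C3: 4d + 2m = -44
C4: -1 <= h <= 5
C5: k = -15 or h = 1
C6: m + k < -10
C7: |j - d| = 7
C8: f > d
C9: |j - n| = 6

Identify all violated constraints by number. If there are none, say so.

Constraints 2, 7, 9 do not hold.

C1: h + n = 2 + (-10) = -8  yes
C2: k = -15 ≠ -13 and h = 2 ≠ 4; both disjuncts false  no
C3: 4d + 2m = 4(-12) + 2(2) = -44  yes
C4: h = 2 lies in [-1, 5]  yes
C5: k = -15 = -15 (first disjunct)  yes
C6: m + k = 2 + (-15) = -13; -13 < -10  yes
C7: |-7 - (-12)| = 5, not 7  no
C8: f = -7, d = -12; -7 > -12  yes
C9: |-7 - (-10)| = 3, not 6  no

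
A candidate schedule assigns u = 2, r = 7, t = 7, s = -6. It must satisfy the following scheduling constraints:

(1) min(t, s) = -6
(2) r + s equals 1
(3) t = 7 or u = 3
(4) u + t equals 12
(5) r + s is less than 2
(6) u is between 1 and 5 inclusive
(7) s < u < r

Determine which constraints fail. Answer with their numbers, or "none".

Constraint 4 does not hold.

(1) min(7, -6) = -6  ✔
(2) r + s = 7 + (-6) = 1  ✔
(3) t = 7 = 7 (first disjunct)  ✔
(4) u + t = 2 + 7 = 9, not 12  ✘
(5) r + s = 7 + (-6) = 1; 1 < 2  ✔
(6) u = 2 lies in [1, 5]  ✔
(7) values -6 < 2 < 7  ✔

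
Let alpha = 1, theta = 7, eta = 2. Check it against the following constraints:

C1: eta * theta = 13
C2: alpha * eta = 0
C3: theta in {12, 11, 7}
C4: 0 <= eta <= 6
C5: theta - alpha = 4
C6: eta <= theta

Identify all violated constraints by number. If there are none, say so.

C1: eta * theta = 2 * 7 = 14, not 13 — violated.
C2: alpha * eta = 1 * 2 = 2, not 0 — violated.
C3: theta = 7 is in {12, 11, 7} — OK.
C4: eta = 2 lies in [0, 6] — OK.
C5: theta - alpha = 7 - 1 = 6, not 4 — violated.
C6: eta = 2, theta = 7; 2 ≤ 7 — OK.

Constraints 1, 2, 5 are violated.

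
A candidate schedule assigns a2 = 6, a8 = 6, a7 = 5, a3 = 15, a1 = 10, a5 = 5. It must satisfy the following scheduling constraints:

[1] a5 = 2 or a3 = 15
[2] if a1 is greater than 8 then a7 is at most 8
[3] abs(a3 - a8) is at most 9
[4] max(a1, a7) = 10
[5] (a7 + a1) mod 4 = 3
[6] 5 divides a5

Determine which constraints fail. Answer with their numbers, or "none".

[1] a5 = 5 ≠ 2, but a3 = 15 = 15 (second disjunct)  ✔
[2] a1 = 10 > 8, so we need a7 ≤ 8; a7 = 5 ≤ 8  ✔
[3] abs(15 - 6) = 9; 9 ≤ 9  ✔
[4] max(10, 5) = 10  ✔
[5] a7 + a1 = 15; 15 mod 4 = 3  ✔
[6] 5 / 5 = 1, so 5 divides 5  ✔

None — every constraint holds.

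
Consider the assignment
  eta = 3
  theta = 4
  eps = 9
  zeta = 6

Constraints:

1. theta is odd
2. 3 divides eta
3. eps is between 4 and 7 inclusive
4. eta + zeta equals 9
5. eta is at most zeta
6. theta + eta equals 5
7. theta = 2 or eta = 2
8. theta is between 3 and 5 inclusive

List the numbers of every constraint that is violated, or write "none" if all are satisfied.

1. theta = 4 is even  no
2. 3 / 3 = 1, so 3 divides 3  yes
3. eps = 9 is outside [4, 7]  no
4. eta + zeta = 3 + 6 = 9  yes
5. eta = 3, zeta = 6; 3 ≤ 6  yes
6. theta + eta = 4 + 3 = 7, not 5  no
7. theta = 4 ≠ 2 and eta = 3 ≠ 2; both disjuncts false  no
8. theta = 4 lies in [3, 5]  yes

No — constraints 1, 3, 6, 7 are not satisfied.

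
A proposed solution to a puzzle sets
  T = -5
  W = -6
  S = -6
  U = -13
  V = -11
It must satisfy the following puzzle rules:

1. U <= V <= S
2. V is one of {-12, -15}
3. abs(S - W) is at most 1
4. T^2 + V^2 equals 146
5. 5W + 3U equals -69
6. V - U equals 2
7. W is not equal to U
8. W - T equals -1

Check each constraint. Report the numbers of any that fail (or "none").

No — constraint 2 is not satisfied.

1. values -13 <= -11 <= -6  ✓
2. V = -11 is not in {-12, -15}  ✗
3. abs(-6 - (-6)) = 0; 0 ≤ 1  ✓
4. T^2 + V^2 = (-5)^2 + (-11)^2 = 25 + 121 = 146  ✓
5. 5W + 3U = 5(-6) + 3(-13) = -69  ✓
6. V - U = -11 - (-13) = 2  ✓
7. W = -6, U = -13; distinct  ✓
8. W - T = -6 - (-5) = -1  ✓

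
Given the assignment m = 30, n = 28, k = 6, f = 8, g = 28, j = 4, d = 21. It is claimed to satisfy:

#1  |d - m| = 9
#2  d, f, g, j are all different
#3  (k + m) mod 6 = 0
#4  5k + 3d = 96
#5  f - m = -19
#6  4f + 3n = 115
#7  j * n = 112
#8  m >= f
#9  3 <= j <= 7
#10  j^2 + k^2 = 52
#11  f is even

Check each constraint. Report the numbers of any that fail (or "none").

#1 |21 - 30| = 9 — holds.
#2 values 21, 8, 28, 4 are pairwise distinct — holds.
#3 k + m = 36; 36 mod 6 = 0 — holds.
#4 5k + 3d = 5(6) + 3(21) = 93, not 96 — fails.
#5 f - m = 8 - 30 = -22, not -19 — fails.
#6 4f + 3n = 4(8) + 3(28) = 116, not 115 — fails.
#7 j * n = 4 * 28 = 112 — holds.
#8 m = 30, f = 8; 30 ≥ 8 — holds.
#9 j = 4 lies in [3, 7] — holds.
#10 j^2 + k^2 = 4^2 + 6^2 = 16 + 36 = 52 — holds.
#11 f = 8 is even — holds.

Constraints 4, 5, 6 do not hold.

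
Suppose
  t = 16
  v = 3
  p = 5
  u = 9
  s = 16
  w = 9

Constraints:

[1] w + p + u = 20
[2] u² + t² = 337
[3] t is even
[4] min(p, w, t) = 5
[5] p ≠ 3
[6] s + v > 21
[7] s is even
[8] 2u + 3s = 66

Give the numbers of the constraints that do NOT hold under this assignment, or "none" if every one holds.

[1] w + p + u = 9 + 5 + 9 = 23, not 20 — does not hold.
[2] u² + t² = 9² + 16² = 81 + 256 = 337 — holds.
[3] t = 16 is even — holds.
[4] min(5, 9, 16) = 5 — holds.
[5] p = 5, and 5 ≠ 3 — holds.
[6] s + v = 16 + 3 = 19; 19 ≤ 21, bound 21 not met — does not hold.
[7] s = 16 is even — holds.
[8] 2u + 3s = 2(9) + 3(16) = 66 — holds.

Constraints 1 and 6 do not hold.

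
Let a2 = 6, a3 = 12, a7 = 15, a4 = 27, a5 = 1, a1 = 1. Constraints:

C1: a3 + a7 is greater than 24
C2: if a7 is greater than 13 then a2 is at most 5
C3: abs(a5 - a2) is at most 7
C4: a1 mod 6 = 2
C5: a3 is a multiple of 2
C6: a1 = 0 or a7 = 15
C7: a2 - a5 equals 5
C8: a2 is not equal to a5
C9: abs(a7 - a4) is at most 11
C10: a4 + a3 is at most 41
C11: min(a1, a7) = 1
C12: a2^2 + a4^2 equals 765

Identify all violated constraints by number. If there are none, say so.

C1: a3 + a7 = 12 + 15 = 27; 27 > 24 — holds.
C2: a7 = 15 > 13, so we need a2 ≤ 5; but a2 = 6 > 5 — fails.
C3: abs(1 - 6) = 5; 5 ≤ 7 — holds.
C4: 1 mod 6 = 1, not 2 — fails.
C5: 12 / 2 = 6, so 2 divides 12 — holds.
C6: a1 = 1 ≠ 0, but a7 = 15 = 15 (second disjunct) — holds.
C7: a2 - a5 = 6 - 1 = 5 — holds.
C8: a2 = 6, a5 = 1; distinct — holds.
C9: abs(15 - 27) = 12; 12 > 11, exceeds bound 11 — fails.
C10: a4 + a3 = 27 + 12 = 39; 39 ≤ 41 — holds.
C11: min(1, 15) = 1 — holds.
C12: a2^2 + a4^2 = 6^2 + 27^2 = 36 + 729 = 765 — holds.

Violated: 2, 4, 9.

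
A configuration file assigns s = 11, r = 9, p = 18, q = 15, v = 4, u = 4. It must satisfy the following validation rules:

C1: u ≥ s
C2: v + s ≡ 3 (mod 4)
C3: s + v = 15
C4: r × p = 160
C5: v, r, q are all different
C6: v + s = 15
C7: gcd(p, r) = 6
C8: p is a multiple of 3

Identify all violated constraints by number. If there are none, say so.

C1: u = 4, s = 11; 4 < 11 (want ≥)  false
C2: v + s = 15; 15 mod 4 = 3  true
C3: s + v = 11 + 4 = 15  true
C4: r × p = 9 × 18 = 162, not 160  false
C5: values 4, 9, 15 are pairwise distinct  true
C6: v + s = 4 + 11 = 15  true
C7: gcd(18, 9) = 9, not 6  false
C8: 18 / 3 = 6, so 3 divides 18  true

No — constraints 1, 4, and 7 are not satisfied.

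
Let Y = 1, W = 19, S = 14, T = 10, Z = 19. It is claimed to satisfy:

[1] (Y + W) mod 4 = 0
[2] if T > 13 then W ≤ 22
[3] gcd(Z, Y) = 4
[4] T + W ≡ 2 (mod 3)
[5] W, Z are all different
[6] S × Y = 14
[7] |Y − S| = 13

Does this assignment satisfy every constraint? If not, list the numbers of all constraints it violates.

Violated: 3 and 5.

[1] Y + W = 20; 20 mod 4 = 0 — holds.
[2] T = 10, not > 13; antecedent false, conditional vacuously true — holds.
[3] gcd(19, 1) = 1, not 4 — fails.
[4] T + W = 29; 29 mod 3 = 2 — holds.
[5] W = Z = 19, not all different — fails.
[6] S × Y = 14 × 1 = 14 — holds.
[7] |1 − 14| = 13 — holds.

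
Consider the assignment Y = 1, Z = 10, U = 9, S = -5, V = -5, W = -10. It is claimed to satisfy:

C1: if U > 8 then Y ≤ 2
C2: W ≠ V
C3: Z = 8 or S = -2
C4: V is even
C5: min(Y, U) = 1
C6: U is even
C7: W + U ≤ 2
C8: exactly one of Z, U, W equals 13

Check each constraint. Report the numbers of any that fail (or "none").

No — constraints 3, 4, 6, and 8 are not satisfied.

C1: U = 9 > 8, so we need Y ≤ 2; Y = 1 ≤ 2 — holds.
C2: W = -10, V = -5; distinct — holds.
C3: Z = 10 ≠ 8 and S = -5 ≠ -2; both disjuncts false — fails.
C4: V = -5 is odd — fails.
C5: min(1, 9) = 1 — holds.
C6: U = 9 is odd — fails.
C7: W + U = -10 + 9 = -1; -1 ≤ 2 — holds.
C8: Z=10, U=9, W=-10; 0 of them equal 13, not exactly one — fails.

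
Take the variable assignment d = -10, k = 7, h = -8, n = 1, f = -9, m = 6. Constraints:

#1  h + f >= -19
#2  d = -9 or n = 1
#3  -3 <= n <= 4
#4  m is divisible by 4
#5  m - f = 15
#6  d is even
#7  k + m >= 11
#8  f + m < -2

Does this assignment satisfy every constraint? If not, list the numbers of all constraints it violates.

#1 h + f = -8 + (-9) = -17; -17 ≥ -19 — holds.
#2 d = -10 ≠ -9, but n = 1 = 1 (second disjunct) — holds.
#3 n = 1 lies in [-3, 4] — holds.
#4 6 = 4*1 + 2, so 4 does not divide 6 — fails.
#5 m - f = 6 - (-9) = 15 — holds.
#6 d = -10 is even — holds.
#7 k + m = 7 + 6 = 13; 13 ≥ 11 — holds.
#8 f + m = -9 + 6 = -3; -3 < -2 — holds.

Violated: 4.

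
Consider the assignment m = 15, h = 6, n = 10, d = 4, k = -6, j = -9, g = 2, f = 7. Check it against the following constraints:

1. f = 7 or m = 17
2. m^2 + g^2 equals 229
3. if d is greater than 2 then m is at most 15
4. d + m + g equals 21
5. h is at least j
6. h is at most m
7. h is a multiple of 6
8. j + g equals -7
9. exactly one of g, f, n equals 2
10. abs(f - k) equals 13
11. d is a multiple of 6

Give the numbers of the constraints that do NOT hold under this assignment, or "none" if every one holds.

The assignment fails constraint 11.

1. f = 7 = 7 (first disjunct)  yes
2. m^2 + g^2 = 15^2 + 2^2 = 225 + 4 = 229  yes
3. d = 4 > 2, so we need m ≤ 15; m = 15 ≤ 15  yes
4. d + m + g = 4 + 15 + 2 = 21  yes
5. h = 6, j = -9; 6 ≥ -9  yes
6. h = 6, m = 15; 6 ≤ 15  yes
7. 6 / 6 = 1, so 6 divides 6  yes
8. j + g = -9 + 2 = -7  yes
9. g=2, f=7, n=10; 1 of them equals 2  yes
10. abs(7 - (-6)) = 13  yes
11. 4 = 6*0 + 4, so 6 does not divide 4  no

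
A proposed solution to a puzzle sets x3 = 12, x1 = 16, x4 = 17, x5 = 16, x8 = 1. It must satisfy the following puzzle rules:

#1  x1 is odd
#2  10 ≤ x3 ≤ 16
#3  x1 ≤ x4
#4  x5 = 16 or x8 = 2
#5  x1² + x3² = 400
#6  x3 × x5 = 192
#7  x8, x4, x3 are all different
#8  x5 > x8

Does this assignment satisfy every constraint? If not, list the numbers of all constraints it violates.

Violated: 1.

#1 x1 = 16 is even  ✘
#2 x3 = 12 lies in [10, 16]  ✔
#3 x1 = 16, x4 = 17; 16 ≤ 17  ✔
#4 x5 = 16 = 16 (first disjunct)  ✔
#5 x1² + x3² = 16² + 12² = 256 + 144 = 400  ✔
#6 x3 × x5 = 12 × 16 = 192  ✔
#7 values 1, 17, 12 are pairwise distinct  ✔
#8 x5 = 16, x8 = 1; 16 > 1  ✔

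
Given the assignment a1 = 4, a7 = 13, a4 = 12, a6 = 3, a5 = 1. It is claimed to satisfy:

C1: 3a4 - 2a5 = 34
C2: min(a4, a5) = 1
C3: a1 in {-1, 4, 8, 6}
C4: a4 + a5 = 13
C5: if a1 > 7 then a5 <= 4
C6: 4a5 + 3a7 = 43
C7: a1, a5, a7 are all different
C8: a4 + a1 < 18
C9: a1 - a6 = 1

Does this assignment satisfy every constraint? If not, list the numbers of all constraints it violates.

C1: 3a4 - 2a5 = 3(12) - 2(1) = 34 — holds.
C2: min(12, 1) = 1 — holds.
C3: a1 = 4 is in {-1, 4, 8, 6} — holds.
C4: a4 + a5 = 12 + 1 = 13 — holds.
C5: a1 = 4, not > 7; antecedent false, conditional vacuously true — holds.
C6: 4a5 + 3a7 = 4(1) + 3(13) = 43 — holds.
C7: values 4, 1, 13 are pairwise distinct — holds.
C8: a4 + a1 = 12 + 4 = 16; 16 < 18 — holds.
C9: a1 - a6 = 4 - 3 = 1 — holds.

None — every constraint holds.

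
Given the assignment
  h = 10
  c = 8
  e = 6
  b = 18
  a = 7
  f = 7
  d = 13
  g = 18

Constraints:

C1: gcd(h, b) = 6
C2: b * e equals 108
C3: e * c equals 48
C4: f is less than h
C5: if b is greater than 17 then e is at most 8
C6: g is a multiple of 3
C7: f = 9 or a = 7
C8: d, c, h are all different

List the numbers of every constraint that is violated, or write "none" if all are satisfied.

No — constraint 1 is not satisfied.

C1: gcd(10, 18) = 2, not 6 — does not hold.
C2: b * e = 18 * 6 = 108 — holds.
C3: e * c = 6 * 8 = 48 — holds.
C4: f = 7, h = 10; 7 < 10 — holds.
C5: b = 18 > 17, so we need e ≤ 8; e = 6 ≤ 8 — holds.
C6: 18 / 3 = 6, so 3 divides 18 — holds.
C7: f = 7 ≠ 9, but a = 7 = 7 (second disjunct) — holds.
C8: values 13, 8, 10 are pairwise distinct — holds.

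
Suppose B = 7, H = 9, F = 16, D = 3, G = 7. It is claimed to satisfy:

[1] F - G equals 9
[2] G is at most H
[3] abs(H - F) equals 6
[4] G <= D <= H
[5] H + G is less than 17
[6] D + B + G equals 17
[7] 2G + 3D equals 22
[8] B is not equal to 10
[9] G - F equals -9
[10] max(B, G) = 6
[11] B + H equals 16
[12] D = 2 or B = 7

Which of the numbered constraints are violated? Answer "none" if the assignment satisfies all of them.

Constraints 3, 4, 7, and 10 are violated.

[1] F - G = 16 - 7 = 9 — satisfied.
[2] G = 7, H = 9; 7 ≤ 9 — satisfied.
[3] abs(9 - 16) = 7, not 6 — violated.
[4] values 7, 3, 9; G = 7 is not <= D = 3 — violated.
[5] H + G = 9 + 7 = 16; 16 < 17 — satisfied.
[6] D + B + G = 3 + 7 + 7 = 17 — satisfied.
[7] 2G + 3D = 2(7) + 3(3) = 23, not 22 — violated.
[8] B = 7, and 7 ≠ 10 — satisfied.
[9] G - F = 7 - 16 = -9 — satisfied.
[10] max(7, 7) = 7, not 6 — violated.
[11] B + H = 7 + 9 = 16 — satisfied.
[12] D = 3 ≠ 2, but B = 7 = 7 (second disjunct) — satisfied.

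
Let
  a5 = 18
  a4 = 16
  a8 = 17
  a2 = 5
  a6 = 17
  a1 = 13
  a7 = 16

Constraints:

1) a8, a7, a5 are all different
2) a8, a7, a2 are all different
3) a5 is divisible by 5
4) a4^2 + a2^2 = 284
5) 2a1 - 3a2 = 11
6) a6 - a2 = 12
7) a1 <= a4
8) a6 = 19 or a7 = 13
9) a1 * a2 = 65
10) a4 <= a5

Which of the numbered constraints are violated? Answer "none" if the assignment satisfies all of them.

Constraints 3, 4, 8 are violated.

1) values 17, 16, 18 are pairwise distinct — holds.
2) values 17, 16, 5 are pairwise distinct — holds.
3) 18 = 5*3 + 3, so 5 does not divide 18 — does not hold.
4) a4^2 + a2^2 = 16^2 + 5^2 = 256 + 25 = 281, not 284 — does not hold.
5) 2a1 - 3a2 = 2(13) - 3(5) = 11 — holds.
6) a6 - a2 = 17 - 5 = 12 — holds.
7) a1 = 13, a4 = 16; 13 ≤ 16 — holds.
8) a6 = 17 ≠ 19 and a7 = 16 ≠ 13; both disjuncts false — does not hold.
9) a1 * a2 = 13 * 5 = 65 — holds.
10) a4 = 16, a5 = 18; 16 ≤ 18 — holds.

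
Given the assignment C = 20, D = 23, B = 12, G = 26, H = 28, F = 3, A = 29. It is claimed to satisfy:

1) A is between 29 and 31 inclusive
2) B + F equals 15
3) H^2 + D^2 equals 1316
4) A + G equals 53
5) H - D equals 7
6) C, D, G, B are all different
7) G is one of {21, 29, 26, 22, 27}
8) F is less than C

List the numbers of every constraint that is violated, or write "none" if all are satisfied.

1) A = 29 lies in [29, 31]  ✓
2) B + F = 12 + 3 = 15  ✓
3) H^2 + D^2 = 28^2 + 23^2 = 784 + 529 = 1313, not 1316  ✗
4) A + G = 29 + 26 = 55, not 53  ✗
5) H - D = 28 - 23 = 5, not 7  ✗
6) values 20, 23, 26, 12 are pairwise distinct  ✓
7) G = 26 is in {21, 29, 26, 22, 27}  ✓
8) F = 3, C = 20; 3 < 20  ✓

The assignment fails constraints 3, 4, and 5.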